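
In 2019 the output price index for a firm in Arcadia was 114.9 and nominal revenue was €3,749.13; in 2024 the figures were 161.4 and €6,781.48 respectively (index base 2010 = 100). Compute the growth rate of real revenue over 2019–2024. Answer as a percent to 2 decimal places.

28.77%

Deflate each year: 2019 → 3749.13/1.149 = 3262.95; 2024 → 6781.48/1.614 = 4201.66.
So real revenue changed by 4201.66/3262.95 − 1 = 0.2877, i.e. 28.77%.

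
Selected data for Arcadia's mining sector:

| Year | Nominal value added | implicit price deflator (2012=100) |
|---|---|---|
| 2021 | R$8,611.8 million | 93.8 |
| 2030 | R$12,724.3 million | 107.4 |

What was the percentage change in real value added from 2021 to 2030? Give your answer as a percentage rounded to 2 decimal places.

29.04%

Deflate each year: 2021 → 8611.8/0.938 = 9181.02; 2030 → 12724.3/1.074 = 11847.58.
So real value added changed by 11847.58/9181.02 − 1 = 0.2904, i.e. 29.04%.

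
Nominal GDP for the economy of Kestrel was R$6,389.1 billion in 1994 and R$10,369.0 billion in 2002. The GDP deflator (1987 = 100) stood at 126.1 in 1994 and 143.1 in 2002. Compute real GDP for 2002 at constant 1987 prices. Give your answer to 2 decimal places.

Real GDP = Nominal / (GDP deflator/100) = 10369.0 / 1.431 = 7245.98.

R$7,245.98 billion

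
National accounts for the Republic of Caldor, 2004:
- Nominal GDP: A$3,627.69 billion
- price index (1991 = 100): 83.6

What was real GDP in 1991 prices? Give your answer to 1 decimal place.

Real GDP = Nominal / (price index/100) = 3627.69 / 0.836 = 4339.34.

A$4,339.3 billion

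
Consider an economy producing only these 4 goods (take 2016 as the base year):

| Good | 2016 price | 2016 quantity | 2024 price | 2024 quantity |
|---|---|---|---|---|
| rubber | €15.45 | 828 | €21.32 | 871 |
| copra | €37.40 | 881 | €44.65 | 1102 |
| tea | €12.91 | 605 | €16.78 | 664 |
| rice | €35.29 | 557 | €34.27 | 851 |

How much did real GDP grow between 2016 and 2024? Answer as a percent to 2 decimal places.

27.41%

Real GDP 2016 = Nominal GDP 2016 = 15.45·828 + 37.40·881 + 12.91·605 + 35.29·557 = 73209.08.
Real GDP 2024 (at 2016 prices) = 15.45·871 + 37.40·1102 + 12.91·664 + 35.29·851 = 93275.78.
Real growth = 93275.78/73209.08 − 1 = 0.2741.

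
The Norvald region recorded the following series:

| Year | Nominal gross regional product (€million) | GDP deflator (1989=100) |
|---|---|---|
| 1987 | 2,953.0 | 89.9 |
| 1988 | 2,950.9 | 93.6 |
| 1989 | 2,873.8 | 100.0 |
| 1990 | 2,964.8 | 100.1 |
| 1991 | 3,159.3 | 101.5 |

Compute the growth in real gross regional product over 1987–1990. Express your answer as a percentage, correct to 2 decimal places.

-9.83%

Real gross regional product 1987 = 2953.0/0.899 = 3284.76.
Real gross regional product 1990 = 2964.8/1.001 = 2961.84.
Change = 2961.84/3284.76 − 1 = -0.0983.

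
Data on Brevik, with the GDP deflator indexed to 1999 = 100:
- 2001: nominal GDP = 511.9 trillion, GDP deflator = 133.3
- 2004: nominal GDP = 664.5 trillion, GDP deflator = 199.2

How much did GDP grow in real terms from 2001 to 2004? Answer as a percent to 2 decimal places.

Deflate each year: 2001 → 511.9/1.333 = 384.02; 2004 → 664.5/1.992 = 333.58.
So real GDP changed by 333.58/384.02 − 1 = -0.1313, i.e. -13.13%.

-13.13%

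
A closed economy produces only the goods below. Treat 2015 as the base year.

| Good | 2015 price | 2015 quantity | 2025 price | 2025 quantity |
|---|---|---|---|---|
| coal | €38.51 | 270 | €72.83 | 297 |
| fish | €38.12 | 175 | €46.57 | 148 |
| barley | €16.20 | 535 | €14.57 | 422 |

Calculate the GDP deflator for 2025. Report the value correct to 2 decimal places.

Nominal GDP 2025 = 72.83·297 + 46.57·148 + 14.57·422 = 34671.41.
Real GDP 2025 (at 2015 prices) = 38.51·297 + 38.12·148 + 16.20·422 = 23915.63.
Deflator = Nominal/Real × 100 = 34671.41/23915.63 × 100 = 144.974.

144.97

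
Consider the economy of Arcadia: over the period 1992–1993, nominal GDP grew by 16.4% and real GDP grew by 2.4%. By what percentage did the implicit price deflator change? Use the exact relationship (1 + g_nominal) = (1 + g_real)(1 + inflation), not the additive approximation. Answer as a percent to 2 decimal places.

13.67%

(1 + g_nom) = (1 + g_real)(1 + π), so π = 1.1640 / 1.0240 − 1 = 0.13672.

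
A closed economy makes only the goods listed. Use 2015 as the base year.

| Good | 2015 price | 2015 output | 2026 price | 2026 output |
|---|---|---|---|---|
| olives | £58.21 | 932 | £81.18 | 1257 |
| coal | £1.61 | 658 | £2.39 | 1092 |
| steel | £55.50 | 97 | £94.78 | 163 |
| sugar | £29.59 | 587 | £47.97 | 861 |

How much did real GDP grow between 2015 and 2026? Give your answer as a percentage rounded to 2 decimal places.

Real GDP 2015 = Nominal GDP 2015 = 58.21·932 + 1.61·658 + 55.50·97 + 29.59·587 = 78063.93.
Real GDP 2026 (at 2015 prices) = 58.21·1257 + 1.61·1092 + 55.50·163 + 29.59·861 = 109451.58.
Real growth = 109451.58/78063.93 − 1 = 0.4021.

40.21%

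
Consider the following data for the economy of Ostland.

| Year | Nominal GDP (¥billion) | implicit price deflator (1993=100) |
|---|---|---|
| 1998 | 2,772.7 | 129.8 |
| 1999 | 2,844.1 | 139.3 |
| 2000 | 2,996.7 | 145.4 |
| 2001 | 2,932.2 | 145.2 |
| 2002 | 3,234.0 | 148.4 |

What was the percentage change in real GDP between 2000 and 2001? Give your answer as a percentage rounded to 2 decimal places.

Real GDP 2000 = 2996.7/1.454 = 2061.00.
Real GDP 2001 = 2932.2/1.452 = 2019.42.
Change = 2019.42/2061.00 − 1 = -0.0202.

-2.02%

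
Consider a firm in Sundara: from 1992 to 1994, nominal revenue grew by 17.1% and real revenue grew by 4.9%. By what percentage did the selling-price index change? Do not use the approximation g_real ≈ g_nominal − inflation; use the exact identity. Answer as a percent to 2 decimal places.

(1 + g_nom) = (1 + g_real)(1 + π), so π = 1.1710 / 1.0490 − 1 = 0.11630.

11.63%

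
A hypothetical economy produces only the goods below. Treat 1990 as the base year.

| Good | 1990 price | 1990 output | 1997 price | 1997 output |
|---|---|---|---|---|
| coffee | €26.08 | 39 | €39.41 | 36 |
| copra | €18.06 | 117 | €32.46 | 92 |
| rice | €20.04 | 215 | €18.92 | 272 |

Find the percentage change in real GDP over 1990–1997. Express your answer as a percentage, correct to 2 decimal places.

Real GDP 1990 = Nominal GDP 1990 = 26.08·39 + 18.06·117 + 20.04·215 = 7438.74.
Real GDP 1997 (at 1990 prices) = 26.08·36 + 18.06·92 + 20.04·272 = 8051.28.
Real growth = 8051.28/7438.74 − 1 = 0.0823.

8.23%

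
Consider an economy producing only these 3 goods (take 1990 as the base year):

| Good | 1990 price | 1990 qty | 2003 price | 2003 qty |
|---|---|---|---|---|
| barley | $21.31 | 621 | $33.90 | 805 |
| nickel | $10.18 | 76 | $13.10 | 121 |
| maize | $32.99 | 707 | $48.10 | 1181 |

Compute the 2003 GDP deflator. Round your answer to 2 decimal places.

149.41

Nominal GDP 2003 = 33.90·805 + 13.10·121 + 48.10·1181 = 85680.70.
Real GDP 2003 (at 1990 prices) = 21.31·805 + 10.18·121 + 32.99·1181 = 57347.52.
Deflator = Nominal/Real × 100 = 85680.70/57347.52 × 100 = 149.406.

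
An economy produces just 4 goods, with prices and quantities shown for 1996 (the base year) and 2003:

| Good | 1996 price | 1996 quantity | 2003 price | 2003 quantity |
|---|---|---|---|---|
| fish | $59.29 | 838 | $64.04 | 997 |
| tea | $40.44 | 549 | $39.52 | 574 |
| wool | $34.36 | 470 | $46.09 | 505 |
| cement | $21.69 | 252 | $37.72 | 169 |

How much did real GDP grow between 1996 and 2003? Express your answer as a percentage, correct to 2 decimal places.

Real GDP 1996 = Nominal GDP 1996 = 59.29·838 + 40.44·549 + 34.36·470 + 21.69·252 = 93501.66.
Real GDP 2003 (at 1996 prices) = 59.29·997 + 40.44·574 + 34.36·505 + 21.69·169 = 103342.10.
Real growth = 103342.10/93501.66 − 1 = 0.1052.

10.52%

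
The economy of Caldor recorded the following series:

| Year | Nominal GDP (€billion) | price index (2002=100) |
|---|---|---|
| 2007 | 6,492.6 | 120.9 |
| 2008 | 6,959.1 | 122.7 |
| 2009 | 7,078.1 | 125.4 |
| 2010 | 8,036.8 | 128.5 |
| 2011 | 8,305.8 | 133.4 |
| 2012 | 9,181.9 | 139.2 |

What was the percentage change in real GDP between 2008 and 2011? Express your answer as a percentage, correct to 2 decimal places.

9.78%

Real GDP 2008 = 6959.1/1.227 = 5671.64.
Real GDP 2011 = 8305.8/1.334 = 6226.24.
Change = 6226.24/5671.64 − 1 = 0.0978.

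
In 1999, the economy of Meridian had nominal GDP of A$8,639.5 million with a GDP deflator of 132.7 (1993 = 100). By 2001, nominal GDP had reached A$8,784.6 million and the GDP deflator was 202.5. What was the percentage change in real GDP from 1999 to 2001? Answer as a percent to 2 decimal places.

Deflate each year: 1999 → 8639.5/1.327 = 6510.55; 2001 → 8784.6/2.025 = 4338.07.
So real GDP changed by 4338.07/6510.55 − 1 = -0.3337, i.e. -33.37%.

-33.37%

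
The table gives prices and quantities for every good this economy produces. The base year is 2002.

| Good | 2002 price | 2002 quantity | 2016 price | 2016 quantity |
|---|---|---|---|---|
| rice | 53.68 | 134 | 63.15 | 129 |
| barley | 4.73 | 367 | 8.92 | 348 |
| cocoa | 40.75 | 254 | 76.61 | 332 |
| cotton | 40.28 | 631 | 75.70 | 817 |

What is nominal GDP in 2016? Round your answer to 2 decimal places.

98531.93

Nominal GDP 2016 = Σ (p_2016 × q_2016) = 63.15·129 + 8.92·348 + 76.61·332 + 75.70·817 = 98531.93.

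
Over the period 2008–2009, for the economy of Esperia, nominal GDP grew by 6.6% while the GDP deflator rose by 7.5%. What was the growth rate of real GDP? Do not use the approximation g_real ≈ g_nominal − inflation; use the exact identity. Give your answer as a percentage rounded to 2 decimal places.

-0.84%

(1 + g_nom) = (1 + g_real)(1 + π), so g_real = 1.0660 / 1.0750 − 1 = -0.00837.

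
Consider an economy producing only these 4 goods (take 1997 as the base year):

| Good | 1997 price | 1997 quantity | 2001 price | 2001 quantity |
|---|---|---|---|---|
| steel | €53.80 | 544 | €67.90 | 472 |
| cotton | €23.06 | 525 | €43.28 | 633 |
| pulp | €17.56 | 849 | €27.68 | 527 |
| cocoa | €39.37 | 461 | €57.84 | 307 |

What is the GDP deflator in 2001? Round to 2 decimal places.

149.66

Nominal GDP 2001 = 67.90·472 + 43.28·633 + 27.68·527 + 57.84·307 = 91789.28.
Real GDP 2001 (at 1997 prices) = 53.80·472 + 23.06·633 + 17.56·527 + 39.37·307 = 61331.29.
Deflator = Nominal/Real × 100 = 91789.28/61331.29 × 100 = 149.661.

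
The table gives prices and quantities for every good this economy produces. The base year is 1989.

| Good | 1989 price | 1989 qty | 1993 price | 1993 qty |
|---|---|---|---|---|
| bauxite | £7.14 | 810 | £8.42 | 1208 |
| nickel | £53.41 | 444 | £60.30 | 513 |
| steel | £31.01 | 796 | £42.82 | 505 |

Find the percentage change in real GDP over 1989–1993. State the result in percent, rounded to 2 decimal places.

Real GDP 1989 = Nominal GDP 1989 = 7.14·810 + 53.41·444 + 31.01·796 = 54181.40.
Real GDP 1993 (at 1989 prices) = 7.14·1208 + 53.41·513 + 31.01·505 = 51684.50.
Real growth = 51684.50/54181.40 − 1 = -0.0461.

-4.61%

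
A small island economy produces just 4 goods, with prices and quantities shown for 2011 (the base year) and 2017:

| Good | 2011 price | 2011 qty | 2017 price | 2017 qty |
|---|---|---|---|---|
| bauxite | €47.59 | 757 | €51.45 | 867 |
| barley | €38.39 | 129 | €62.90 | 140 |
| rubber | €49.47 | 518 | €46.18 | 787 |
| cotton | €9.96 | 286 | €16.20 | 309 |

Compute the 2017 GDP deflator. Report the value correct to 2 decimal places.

106.90

Nominal GDP 2017 = 51.45·867 + 62.90·140 + 46.18·787 + 16.20·309 = 94762.61.
Real GDP 2017 (at 2011 prices) = 47.59·867 + 38.39·140 + 49.47·787 + 9.96·309 = 88645.66.
Deflator = Nominal/Real × 100 = 94762.61/88645.66 × 100 = 106.900.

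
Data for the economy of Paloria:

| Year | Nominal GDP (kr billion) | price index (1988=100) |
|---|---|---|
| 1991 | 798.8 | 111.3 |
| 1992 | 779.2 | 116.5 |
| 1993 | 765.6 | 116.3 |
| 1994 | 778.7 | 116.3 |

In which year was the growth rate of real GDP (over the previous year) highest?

1994

1992: real = 779.2/1.165 = 668.84; growth vs 1991 (717.70) = -6.81%.
1993: real = 765.6/1.163 = 658.30; growth vs 1992 (668.84) = -1.58%.
1994: real = 778.7/1.163 = 669.56; growth vs 1993 (658.30) = 1.71%.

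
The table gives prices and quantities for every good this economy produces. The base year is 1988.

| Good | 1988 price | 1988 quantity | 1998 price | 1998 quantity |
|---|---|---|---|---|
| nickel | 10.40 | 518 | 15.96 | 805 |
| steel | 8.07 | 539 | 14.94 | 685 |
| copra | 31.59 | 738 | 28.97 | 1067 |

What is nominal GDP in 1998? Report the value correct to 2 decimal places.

53992.69

Nominal GDP 1998 = Σ (p_1998 × q_1998) = 15.96·805 + 14.94·685 + 28.97·1067 = 53992.69.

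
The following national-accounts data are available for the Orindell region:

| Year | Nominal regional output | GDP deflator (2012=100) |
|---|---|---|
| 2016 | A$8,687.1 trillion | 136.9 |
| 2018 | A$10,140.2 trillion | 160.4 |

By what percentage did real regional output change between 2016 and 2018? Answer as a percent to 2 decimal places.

-0.37%

Real regional output 2016 = 8687.1 / 1.369 = 6345.58.
Real regional output 2018 = 10140.2 / 1.604 = 6321.82.
Real growth = 6321.82 / 6345.58 − 1 = -0.0037.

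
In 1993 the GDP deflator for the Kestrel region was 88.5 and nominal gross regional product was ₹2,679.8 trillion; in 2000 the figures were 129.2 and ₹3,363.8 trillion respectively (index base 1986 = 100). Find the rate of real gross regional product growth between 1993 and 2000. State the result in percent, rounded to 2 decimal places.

-14.02%

Deflate each year: 1993 → 2679.8/0.885 = 3028.02; 2000 → 3363.8/1.292 = 2603.56.
So real gross regional product changed by 2603.56/3028.02 − 1 = -0.1402, i.e. -14.02%.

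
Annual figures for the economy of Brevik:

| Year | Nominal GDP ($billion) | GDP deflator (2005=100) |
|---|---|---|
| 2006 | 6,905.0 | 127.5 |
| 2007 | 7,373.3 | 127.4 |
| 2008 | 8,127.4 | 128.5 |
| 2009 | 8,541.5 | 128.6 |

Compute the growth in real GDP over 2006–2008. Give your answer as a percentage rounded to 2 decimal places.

16.79%

Real GDP 2006 = 6905.0/1.275 = 5415.69.
Real GDP 2008 = 8127.4/1.285 = 6324.82.
Change = 6324.82/5415.69 − 1 = 0.1679.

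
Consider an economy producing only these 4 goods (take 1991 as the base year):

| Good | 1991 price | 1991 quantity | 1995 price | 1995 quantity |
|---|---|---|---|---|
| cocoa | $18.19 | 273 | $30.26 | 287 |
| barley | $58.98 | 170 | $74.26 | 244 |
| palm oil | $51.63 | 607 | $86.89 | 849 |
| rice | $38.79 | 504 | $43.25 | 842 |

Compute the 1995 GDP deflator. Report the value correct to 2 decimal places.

Nominal GDP 1995 = 30.26·287 + 74.26·244 + 86.89·849 + 43.25·842 = 136990.17.
Real GDP 1995 (at 1991 prices) = 18.19·287 + 58.98·244 + 51.63·849 + 38.79·842 = 96106.70.
Deflator = Nominal/Real × 100 = 136990.17/96106.70 × 100 = 142.540.

142.54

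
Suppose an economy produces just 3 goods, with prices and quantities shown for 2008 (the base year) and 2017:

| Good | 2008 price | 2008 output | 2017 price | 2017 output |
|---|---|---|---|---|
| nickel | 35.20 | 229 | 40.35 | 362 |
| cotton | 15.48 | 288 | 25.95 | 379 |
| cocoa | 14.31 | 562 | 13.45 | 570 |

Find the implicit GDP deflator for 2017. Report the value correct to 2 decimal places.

119.96

Nominal GDP 2017 = 40.35·362 + 25.95·379 + 13.45·570 = 32108.25.
Real GDP 2017 (at 2008 prices) = 35.20·362 + 15.48·379 + 14.31·570 = 26766.02.
Deflator = Nominal/Real × 100 = 32108.25/26766.02 × 100 = 119.959.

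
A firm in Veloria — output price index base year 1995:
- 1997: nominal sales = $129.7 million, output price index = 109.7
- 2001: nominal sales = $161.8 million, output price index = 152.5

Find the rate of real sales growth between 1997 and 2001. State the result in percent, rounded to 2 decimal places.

-10.26%

Real sales 1997 = 129.7 / 1.097 = 118.23.
Real sales 2001 = 161.8 / 1.525 = 106.10.
Real growth = 106.10 / 118.23 − 1 = -0.1026.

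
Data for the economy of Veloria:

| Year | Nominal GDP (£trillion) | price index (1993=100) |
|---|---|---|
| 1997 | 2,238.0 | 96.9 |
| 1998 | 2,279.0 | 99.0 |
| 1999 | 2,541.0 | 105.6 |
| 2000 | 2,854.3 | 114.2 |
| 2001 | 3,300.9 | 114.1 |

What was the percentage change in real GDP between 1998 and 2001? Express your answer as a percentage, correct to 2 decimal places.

Real GDP 1998 = 2279.0/0.990 = 2302.02.
Real GDP 2001 = 3300.9/1.141 = 2892.99.
Change = 2892.99/2302.02 − 1 = 0.2567.

25.67%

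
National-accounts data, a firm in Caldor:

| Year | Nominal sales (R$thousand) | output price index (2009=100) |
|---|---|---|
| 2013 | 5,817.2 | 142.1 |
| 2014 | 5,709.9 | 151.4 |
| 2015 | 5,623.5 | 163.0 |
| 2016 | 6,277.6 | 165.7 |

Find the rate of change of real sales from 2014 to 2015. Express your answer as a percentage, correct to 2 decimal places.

-8.52%

Real sales 2014 = 5709.9/1.514 = 3771.40.
Real sales 2015 = 5623.5/1.630 = 3450.00.
Change = 3450.00/3771.40 − 1 = -0.0852.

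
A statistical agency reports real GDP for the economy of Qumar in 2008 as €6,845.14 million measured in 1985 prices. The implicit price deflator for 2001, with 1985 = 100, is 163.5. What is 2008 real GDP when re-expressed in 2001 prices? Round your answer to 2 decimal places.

Real GDP in 2001 prices = Real GDP in 1985 prices × (P_2001/P_1985) = 6845.14 × 1.635 = 11191.80.

€11,191.80 million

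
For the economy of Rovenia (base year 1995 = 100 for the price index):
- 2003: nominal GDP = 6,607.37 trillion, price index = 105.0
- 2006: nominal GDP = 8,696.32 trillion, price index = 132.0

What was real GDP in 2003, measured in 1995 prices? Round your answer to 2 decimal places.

6,292.73 trillion

Real GDP = Nominal / (price index/100) = 6607.37 / 1.050 = 6292.73.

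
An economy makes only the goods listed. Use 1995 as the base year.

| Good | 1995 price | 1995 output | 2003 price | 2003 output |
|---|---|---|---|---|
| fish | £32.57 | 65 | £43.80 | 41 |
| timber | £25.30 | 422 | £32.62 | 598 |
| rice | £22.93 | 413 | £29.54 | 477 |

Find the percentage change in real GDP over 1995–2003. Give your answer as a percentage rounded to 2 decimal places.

Real GDP 1995 = Nominal GDP 1995 = 32.57·65 + 25.30·422 + 22.93·413 = 22263.74.
Real GDP 2003 (at 1995 prices) = 32.57·41 + 25.30·598 + 22.93·477 = 27402.38.
Real growth = 27402.38/22263.74 − 1 = 0.2308.

23.08%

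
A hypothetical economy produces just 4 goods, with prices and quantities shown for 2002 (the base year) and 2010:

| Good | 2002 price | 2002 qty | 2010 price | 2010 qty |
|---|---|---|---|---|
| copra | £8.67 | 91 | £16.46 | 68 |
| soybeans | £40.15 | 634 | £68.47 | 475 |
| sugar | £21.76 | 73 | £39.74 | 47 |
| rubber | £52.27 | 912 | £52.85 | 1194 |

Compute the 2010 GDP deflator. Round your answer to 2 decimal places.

Nominal GDP 2010 = 16.46·68 + 68.47·475 + 39.74·47 + 52.85·1194 = 98613.21.
Real GDP 2010 (at 2002 prices) = 8.67·68 + 40.15·475 + 21.76·47 + 52.27·1194 = 83093.91.
Deflator = Nominal/Real × 100 = 98613.21/83093.91 × 100 = 118.677.

118.68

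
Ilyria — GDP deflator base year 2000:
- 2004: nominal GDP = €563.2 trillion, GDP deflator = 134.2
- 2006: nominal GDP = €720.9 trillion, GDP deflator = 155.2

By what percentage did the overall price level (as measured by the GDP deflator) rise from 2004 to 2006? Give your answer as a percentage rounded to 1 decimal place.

15.6%

Price-level change = 155.2 / 134.2 − 1 = 0.1565.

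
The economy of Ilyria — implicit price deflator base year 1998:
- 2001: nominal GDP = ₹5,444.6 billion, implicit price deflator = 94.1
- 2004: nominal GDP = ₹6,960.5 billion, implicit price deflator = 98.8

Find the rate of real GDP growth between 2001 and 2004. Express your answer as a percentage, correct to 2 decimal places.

21.76%

Deflate each year: 2001 → 5444.6/0.941 = 5785.97; 2004 → 6960.5/0.988 = 7045.04.
So real GDP changed by 7045.04/5785.97 − 1 = 0.2176, i.e. 21.76%.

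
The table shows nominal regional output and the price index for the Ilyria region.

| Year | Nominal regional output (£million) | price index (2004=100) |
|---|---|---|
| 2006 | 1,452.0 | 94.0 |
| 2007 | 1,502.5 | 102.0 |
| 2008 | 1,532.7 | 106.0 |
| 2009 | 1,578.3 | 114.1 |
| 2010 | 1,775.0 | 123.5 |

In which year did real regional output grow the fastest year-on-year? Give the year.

2007: real = 1502.5/1.020 = 1473.04; growth vs 2006 (1544.68) = -4.64%.
2008: real = 1532.7/1.060 = 1445.94; growth vs 2007 (1473.04) = -1.84%.
2009: real = 1578.3/1.141 = 1383.26; growth vs 2008 (1445.94) = -4.33%.
2010: real = 1775.0/1.235 = 1437.25; growth vs 2009 (1383.26) = 3.90%.

2010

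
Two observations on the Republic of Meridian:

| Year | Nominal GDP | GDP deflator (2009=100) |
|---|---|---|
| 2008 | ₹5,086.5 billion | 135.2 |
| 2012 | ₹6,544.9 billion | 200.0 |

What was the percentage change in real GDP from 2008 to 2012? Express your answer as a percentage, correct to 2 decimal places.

Real GDP 2008 = 5086.5 / 1.352 = 3762.20.
Real GDP 2012 = 6544.9 / 2.000 = 3272.45.
Real growth = 3272.45 / 3762.20 − 1 = -0.1302.

-13.02%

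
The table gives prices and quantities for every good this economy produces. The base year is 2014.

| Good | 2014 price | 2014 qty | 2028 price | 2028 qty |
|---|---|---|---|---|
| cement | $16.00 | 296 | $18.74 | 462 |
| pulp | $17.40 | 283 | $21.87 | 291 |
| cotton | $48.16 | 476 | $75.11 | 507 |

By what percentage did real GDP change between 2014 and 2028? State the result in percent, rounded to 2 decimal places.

13.16%

Real GDP 2014 = Nominal GDP 2014 = 16.00·296 + 17.40·283 + 48.16·476 = 32584.36.
Real GDP 2028 (at 2014 prices) = 16.00·462 + 17.40·291 + 48.16·507 = 36872.52.
Real growth = 36872.52/32584.36 − 1 = 0.1316.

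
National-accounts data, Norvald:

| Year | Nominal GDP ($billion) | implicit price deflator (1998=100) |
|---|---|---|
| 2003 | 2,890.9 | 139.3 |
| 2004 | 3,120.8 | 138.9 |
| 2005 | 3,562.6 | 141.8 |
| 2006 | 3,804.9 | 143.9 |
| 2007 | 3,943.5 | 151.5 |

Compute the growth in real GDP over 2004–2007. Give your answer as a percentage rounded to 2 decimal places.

Real GDP 2004 = 3120.8/1.389 = 2246.80.
Real GDP 2007 = 3943.5/1.515 = 2602.97.
Change = 2602.97/2246.80 − 1 = 0.1585.

15.85%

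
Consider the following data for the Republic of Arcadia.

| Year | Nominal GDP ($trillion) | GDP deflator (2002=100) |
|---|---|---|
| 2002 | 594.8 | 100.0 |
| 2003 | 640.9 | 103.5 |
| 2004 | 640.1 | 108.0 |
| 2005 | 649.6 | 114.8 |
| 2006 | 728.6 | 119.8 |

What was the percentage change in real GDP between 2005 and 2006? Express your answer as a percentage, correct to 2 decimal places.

7.48%

Real GDP 2005 = 649.6/1.148 = 565.85.
Real GDP 2006 = 728.6/1.198 = 608.18.
Change = 608.18/565.85 − 1 = 0.0748.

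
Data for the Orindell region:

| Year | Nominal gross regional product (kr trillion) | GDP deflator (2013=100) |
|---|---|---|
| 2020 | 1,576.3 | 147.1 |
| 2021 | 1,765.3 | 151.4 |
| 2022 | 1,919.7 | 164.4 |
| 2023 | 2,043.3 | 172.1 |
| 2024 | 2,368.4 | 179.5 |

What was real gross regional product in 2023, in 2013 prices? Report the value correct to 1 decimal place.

Real gross regional product 2023 = 2043.3 / 1.721 = 1187.27.

kr 1,187.3 trillion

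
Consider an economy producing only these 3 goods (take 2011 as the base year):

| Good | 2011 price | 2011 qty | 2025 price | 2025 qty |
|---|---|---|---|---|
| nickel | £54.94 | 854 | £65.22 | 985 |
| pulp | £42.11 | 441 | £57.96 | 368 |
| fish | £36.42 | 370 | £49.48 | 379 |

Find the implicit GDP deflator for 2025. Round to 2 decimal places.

125.07

Nominal GDP 2025 = 65.22·985 + 57.96·368 + 49.48·379 = 104323.90.
Real GDP 2025 (at 2011 prices) = 54.94·985 + 42.11·368 + 36.42·379 = 83415.56.
Deflator = Nominal/Real × 100 = 104323.90/83415.56 × 100 = 125.065.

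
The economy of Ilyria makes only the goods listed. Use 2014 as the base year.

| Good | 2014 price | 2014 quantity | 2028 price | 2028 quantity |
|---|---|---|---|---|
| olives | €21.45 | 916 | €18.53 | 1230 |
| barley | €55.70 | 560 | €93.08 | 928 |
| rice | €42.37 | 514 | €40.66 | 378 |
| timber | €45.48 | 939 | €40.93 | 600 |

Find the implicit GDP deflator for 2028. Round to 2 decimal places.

Nominal GDP 2028 = 18.53·1230 + 93.08·928 + 40.66·378 + 40.93·600 = 149097.62.
Real GDP 2028 (at 2014 prices) = 21.45·1230 + 55.70·928 + 42.37·378 + 45.48·600 = 121376.96.
Deflator = Nominal/Real × 100 = 149097.62/121376.96 × 100 = 122.838.

122.84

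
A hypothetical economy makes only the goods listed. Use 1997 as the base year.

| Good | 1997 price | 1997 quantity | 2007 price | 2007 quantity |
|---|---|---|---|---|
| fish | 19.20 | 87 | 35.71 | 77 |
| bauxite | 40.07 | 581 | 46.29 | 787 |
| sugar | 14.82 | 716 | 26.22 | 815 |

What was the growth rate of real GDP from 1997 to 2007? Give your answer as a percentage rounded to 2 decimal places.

Real GDP 1997 = Nominal GDP 1997 = 19.20·87 + 40.07·581 + 14.82·716 = 35562.19.
Real GDP 2007 (at 1997 prices) = 19.20·77 + 40.07·787 + 14.82·815 = 45091.79.
Real growth = 45091.79/35562.19 − 1 = 0.2680.

26.80%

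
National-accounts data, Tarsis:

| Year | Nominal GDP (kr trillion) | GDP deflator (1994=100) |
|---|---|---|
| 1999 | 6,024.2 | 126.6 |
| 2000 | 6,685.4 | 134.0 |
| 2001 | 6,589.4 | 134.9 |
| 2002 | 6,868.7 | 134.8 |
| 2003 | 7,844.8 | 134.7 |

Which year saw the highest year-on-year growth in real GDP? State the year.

2000: real = 6685.4/1.340 = 4989.10; growth vs 1999 (4758.45) = 4.85%.
2001: real = 6589.4/1.349 = 4884.66; growth vs 2000 (4989.10) = -2.09%.
2002: real = 6868.7/1.348 = 5095.47; growth vs 2001 (4884.66) = 4.32%.
2003: real = 7844.8/1.347 = 5823.90; growth vs 2002 (5095.47) = 14.30%.

2003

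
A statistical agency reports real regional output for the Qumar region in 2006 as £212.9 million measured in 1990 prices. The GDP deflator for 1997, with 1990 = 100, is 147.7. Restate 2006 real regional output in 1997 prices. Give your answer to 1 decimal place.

£314.5 million

Real regional output in 1997 prices = Real regional output in 1990 prices × (P_1997/P_1990) = 212.9 × 1.477 = 314.45.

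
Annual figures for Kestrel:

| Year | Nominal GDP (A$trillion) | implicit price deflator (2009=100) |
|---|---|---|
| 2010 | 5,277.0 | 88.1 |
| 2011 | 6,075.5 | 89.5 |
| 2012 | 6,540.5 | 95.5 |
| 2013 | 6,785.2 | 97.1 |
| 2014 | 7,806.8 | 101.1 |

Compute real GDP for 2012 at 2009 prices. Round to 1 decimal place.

Real GDP 2012 = 6540.5 / 0.955 = 6848.69.

A$6,848.7 trillion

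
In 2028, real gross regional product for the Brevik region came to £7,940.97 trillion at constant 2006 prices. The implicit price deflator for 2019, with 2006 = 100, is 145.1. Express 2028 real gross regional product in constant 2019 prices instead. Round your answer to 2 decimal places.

£11,522.35 trillion

Real gross regional product in 2019 prices = Real gross regional product in 2006 prices × (P_2019/P_2006) = 7940.97 × 1.451 = 11522.35.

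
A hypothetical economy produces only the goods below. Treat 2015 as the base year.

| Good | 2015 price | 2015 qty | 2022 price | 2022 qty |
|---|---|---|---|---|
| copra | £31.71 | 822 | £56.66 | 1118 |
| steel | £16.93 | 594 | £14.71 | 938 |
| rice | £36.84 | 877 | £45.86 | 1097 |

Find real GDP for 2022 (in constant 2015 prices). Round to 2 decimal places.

£91745.60

Real GDP 2022 = Σ (p_2015 × q_2022) = 31.71·1118 + 16.93·938 + 36.84·1097 = 91745.60.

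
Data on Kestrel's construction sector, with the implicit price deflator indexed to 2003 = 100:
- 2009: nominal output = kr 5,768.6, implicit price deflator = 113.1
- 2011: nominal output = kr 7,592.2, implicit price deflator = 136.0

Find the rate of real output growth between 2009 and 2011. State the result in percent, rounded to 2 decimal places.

9.45%

Real output 2009 = 5768.6 / 1.131 = 5100.44.
Real output 2011 = 7592.2 / 1.360 = 5582.50.
Real growth = 5582.50 / 5100.44 − 1 = 0.0945.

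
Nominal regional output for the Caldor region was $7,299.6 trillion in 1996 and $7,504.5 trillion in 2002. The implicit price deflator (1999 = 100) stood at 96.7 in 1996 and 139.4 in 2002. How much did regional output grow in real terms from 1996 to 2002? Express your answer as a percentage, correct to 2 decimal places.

Deflate each year: 1996 → 7299.6/0.967 = 7548.71; 2002 → 7504.5/1.394 = 5383.43.
So real regional output changed by 5383.43/7548.71 − 1 = -0.2868, i.e. -28.68%.

-28.68%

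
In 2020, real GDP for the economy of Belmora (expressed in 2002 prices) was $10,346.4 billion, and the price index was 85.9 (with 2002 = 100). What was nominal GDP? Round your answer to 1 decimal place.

$8,887.6 billion

Nominal GDP = Real × (price index/100) = 10346.4 × 0.859 = 8887.56.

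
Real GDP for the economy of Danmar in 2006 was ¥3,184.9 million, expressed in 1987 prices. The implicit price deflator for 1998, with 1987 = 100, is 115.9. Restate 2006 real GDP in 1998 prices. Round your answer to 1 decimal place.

Real GDP in 1998 prices = Real GDP in 1987 prices × (P_1998/P_1987) = 3184.9 × 1.159 = 3691.30.

¥3,691.3 million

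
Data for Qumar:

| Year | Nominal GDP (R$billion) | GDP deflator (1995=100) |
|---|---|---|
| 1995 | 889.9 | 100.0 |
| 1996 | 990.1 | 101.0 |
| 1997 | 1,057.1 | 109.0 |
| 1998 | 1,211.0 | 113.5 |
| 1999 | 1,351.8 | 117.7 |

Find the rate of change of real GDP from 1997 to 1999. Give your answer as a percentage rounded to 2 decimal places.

Real GDP 1997 = 1057.1/1.090 = 969.82.
Real GDP 1999 = 1351.8/1.177 = 1148.51.
Change = 1148.51/969.82 − 1 = 0.1843.

18.43%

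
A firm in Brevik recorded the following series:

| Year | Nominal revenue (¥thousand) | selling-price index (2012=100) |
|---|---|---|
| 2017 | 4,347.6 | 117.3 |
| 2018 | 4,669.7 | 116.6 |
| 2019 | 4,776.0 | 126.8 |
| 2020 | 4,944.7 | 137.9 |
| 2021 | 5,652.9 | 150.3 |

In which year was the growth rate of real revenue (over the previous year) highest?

2018

2018: real = 4669.7/1.166 = 4004.89; growth vs 2017 (3706.39) = 8.05%.
2019: real = 4776.0/1.268 = 3766.56; growth vs 2018 (4004.89) = -5.95%.
2020: real = 4944.7/1.379 = 3585.71; growth vs 2019 (3766.56) = -4.80%.
2021: real = 5652.9/1.503 = 3761.08; growth vs 2020 (3585.71) = 4.89%.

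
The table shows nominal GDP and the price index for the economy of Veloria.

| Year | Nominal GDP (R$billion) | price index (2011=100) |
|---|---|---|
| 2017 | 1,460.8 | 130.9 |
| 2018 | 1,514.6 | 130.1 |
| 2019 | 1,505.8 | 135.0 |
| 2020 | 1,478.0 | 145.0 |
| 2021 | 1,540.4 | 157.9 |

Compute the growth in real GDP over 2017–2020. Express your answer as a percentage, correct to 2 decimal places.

Real GDP 2017 = 1460.8/1.309 = 1115.97.
Real GDP 2020 = 1478.0/1.450 = 1019.31.
Change = 1019.31/1115.97 − 1 = -0.0866.

-8.66%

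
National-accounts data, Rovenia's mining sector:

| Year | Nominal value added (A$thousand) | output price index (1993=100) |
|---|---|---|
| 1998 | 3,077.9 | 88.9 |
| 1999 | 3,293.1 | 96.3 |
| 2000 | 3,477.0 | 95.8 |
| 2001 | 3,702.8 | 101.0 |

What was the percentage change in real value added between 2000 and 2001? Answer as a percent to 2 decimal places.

Real value added 2000 = 3477.0/0.958 = 3629.44.
Real value added 2001 = 3702.8/1.010 = 3666.14.
Change = 3666.14/3629.44 − 1 = 0.0101.

1.01%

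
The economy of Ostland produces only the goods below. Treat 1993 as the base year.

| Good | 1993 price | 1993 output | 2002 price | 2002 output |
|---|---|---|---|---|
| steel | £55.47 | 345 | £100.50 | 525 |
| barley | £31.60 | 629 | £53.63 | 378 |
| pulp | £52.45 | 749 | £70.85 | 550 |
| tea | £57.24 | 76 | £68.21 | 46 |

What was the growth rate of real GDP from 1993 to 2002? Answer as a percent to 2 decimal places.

Real GDP 1993 = Nominal GDP 1993 = 55.47·345 + 31.60·629 + 52.45·749 + 57.24·76 = 82648.84.
Real GDP 2002 (at 1993 prices) = 55.47·525 + 31.60·378 + 52.45·550 + 57.24·46 = 72547.09.
Real growth = 72547.09/82648.84 − 1 = -0.1222.

-12.22%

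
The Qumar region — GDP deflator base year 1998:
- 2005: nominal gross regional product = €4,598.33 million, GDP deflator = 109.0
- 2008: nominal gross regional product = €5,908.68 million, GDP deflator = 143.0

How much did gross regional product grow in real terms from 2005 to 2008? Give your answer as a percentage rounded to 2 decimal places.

Real gross regional product 2005 = 4598.33 / 1.090 = 4218.65.
Real gross regional product 2008 = 5908.68 / 1.430 = 4131.94.
Real growth = 4131.94 / 4218.65 − 1 = -0.0206.

-2.06%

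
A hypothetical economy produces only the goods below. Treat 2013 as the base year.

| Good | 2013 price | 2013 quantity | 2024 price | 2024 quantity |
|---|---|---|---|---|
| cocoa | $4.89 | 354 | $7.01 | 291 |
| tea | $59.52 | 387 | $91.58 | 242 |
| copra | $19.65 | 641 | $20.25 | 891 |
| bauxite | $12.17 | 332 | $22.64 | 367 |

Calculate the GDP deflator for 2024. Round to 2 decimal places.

133.74

Nominal GDP 2024 = 7.01·291 + 91.58·242 + 20.25·891 + 22.64·367 = 50553.90.
Real GDP 2024 (at 2013 prices) = 4.89·291 + 59.52·242 + 19.65·891 + 12.17·367 = 37801.37.
Deflator = Nominal/Real × 100 = 50553.90/37801.37 × 100 = 133.736.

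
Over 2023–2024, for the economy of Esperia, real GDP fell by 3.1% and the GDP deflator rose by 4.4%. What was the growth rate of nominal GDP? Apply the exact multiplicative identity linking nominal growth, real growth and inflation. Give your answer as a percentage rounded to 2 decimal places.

1.16%

(1 + g_nom) = (1 + g_real)(1 + π) = 0.9690 × 1.0440 = 1.01164.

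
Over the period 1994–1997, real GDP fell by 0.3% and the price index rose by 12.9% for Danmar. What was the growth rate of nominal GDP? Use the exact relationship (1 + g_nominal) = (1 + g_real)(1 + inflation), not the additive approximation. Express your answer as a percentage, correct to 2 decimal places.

(1 + g_nom) = (1 + g_real)(1 + π) = 0.9970 × 1.1290 = 1.12561.

12.56%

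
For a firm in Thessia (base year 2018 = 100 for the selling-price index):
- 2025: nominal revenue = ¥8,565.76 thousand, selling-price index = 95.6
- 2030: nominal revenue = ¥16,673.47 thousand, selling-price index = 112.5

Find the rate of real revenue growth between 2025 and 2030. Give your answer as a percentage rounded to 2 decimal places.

Real revenue 2025 = 8565.76 / 0.956 = 8960.00.
Real revenue 2030 = 16673.47 / 1.125 = 14820.86.
Real growth = 14820.86 / 8960.00 − 1 = 0.6541.

65.41%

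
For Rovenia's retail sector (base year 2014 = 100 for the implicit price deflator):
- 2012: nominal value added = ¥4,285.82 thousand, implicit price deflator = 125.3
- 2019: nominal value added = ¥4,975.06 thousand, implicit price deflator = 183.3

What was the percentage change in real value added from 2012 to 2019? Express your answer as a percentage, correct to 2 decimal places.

Real value added 2012 = 4285.82 / 1.253 = 3420.45.
Real value added 2019 = 4975.06 / 1.833 = 2714.16.
Real growth = 2714.16 / 3420.45 − 1 = -0.2065.

-20.65%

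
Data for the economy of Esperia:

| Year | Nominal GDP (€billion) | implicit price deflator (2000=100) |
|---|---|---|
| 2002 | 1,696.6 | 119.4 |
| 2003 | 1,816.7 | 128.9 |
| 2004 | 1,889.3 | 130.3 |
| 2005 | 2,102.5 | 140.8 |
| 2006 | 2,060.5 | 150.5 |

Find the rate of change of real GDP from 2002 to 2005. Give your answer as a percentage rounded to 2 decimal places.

Real GDP 2002 = 1696.6/1.194 = 1420.94.
Real GDP 2005 = 2102.5/1.408 = 1493.25.
Change = 1493.25/1420.94 − 1 = 0.0509.

5.09%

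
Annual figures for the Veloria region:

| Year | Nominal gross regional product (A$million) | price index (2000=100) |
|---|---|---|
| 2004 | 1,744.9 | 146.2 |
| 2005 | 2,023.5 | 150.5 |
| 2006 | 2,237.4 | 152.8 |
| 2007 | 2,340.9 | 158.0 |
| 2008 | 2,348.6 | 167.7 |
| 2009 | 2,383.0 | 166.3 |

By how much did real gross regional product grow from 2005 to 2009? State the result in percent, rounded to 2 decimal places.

6.58%

Real gross regional product 2005 = 2023.5/1.505 = 1344.52.
Real gross regional product 2009 = 2383.0/1.663 = 1432.95.
Change = 1432.95/1344.52 − 1 = 0.0658.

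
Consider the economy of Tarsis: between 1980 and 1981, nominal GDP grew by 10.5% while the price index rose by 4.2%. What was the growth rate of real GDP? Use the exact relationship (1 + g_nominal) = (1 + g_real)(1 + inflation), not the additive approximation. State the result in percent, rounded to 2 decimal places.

6.05%

(1 + g_nom) = (1 + g_real)(1 + π), so g_real = 1.1050 / 1.0420 − 1 = 0.06046.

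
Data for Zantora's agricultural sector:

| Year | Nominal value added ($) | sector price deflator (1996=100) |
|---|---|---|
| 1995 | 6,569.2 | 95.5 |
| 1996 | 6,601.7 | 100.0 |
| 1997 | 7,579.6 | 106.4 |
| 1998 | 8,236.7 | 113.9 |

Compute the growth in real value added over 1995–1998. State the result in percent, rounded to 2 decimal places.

Real value added 1995 = 6569.2/0.955 = 6878.74.
Real value added 1998 = 8236.7/1.139 = 7231.52.
Change = 7231.52/6878.74 − 1 = 0.0513.

5.13%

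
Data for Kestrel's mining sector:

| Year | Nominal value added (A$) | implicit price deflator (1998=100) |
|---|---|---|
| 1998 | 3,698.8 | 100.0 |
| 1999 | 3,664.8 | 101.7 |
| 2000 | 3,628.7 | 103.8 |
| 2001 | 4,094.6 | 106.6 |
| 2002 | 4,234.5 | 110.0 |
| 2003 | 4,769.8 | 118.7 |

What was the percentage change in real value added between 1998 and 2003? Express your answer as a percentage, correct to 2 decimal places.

8.64%

Real value added 1998 = 3698.8/1.000 = 3698.80.
Real value added 2003 = 4769.8/1.187 = 4018.37.
Change = 4018.37/3698.80 − 1 = 0.0864.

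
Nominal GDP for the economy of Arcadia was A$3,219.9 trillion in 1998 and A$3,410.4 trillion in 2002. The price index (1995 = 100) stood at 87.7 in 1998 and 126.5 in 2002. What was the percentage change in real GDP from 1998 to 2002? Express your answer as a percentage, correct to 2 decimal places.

Real GDP 1998 = 3219.9 / 0.877 = 3671.49.
Real GDP 2002 = 3410.4 / 1.265 = 2695.97.
Real growth = 2695.97 / 3671.49 − 1 = -0.2657.

-26.57%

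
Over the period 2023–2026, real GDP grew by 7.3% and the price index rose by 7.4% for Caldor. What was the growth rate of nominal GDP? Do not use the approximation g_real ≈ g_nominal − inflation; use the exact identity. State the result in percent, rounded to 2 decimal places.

15.24%

(1 + g_nom) = (1 + g_real)(1 + π) = 1.0730 × 1.0740 = 1.15240.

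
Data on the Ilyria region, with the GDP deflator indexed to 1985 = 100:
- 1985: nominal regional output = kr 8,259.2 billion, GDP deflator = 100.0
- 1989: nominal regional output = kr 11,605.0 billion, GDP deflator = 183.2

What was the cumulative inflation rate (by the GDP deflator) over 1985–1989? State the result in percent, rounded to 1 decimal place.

83.2%

Price-level change = 183.2 / 100.0 − 1 = 0.8320.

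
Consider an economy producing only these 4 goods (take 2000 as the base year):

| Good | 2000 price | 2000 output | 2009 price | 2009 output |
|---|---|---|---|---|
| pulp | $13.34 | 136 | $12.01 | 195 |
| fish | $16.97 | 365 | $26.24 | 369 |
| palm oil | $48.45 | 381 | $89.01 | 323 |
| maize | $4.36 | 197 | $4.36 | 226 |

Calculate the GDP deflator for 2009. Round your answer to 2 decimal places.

163.78

Nominal GDP 2009 = 12.01·195 + 26.24·369 + 89.01·323 + 4.36·226 = 41760.10.
Real GDP 2009 (at 2000 prices) = 13.34·195 + 16.97·369 + 48.45·323 + 4.36·226 = 25497.94.
Deflator = Nominal/Real × 100 = 41760.10/25497.94 × 100 = 163.778.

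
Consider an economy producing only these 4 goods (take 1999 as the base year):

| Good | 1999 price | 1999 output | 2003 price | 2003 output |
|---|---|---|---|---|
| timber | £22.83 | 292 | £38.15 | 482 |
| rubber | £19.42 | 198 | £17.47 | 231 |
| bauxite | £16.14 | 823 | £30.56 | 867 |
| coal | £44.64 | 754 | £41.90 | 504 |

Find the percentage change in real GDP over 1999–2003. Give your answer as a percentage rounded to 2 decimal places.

-9.52%

Real GDP 1999 = Nominal GDP 1999 = 22.83·292 + 19.42·198 + 16.14·823 + 44.64·754 = 57453.30.
Real GDP 2003 (at 1999 prices) = 22.83·482 + 19.42·231 + 16.14·867 + 44.64·504 = 51982.02.
Real growth = 51982.02/57453.30 − 1 = -0.0952.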